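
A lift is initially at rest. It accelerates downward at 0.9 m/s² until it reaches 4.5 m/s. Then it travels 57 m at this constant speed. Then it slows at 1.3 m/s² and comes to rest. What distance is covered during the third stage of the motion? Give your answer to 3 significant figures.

7.79 m

Phase 1 (accelerating): v₀ = 0 m/s, a = 0.9 m/s².
v = v₀ + at → t = (4.5 − 0) / 0.9 = 5.00 s
v² = v₀² + 2aΔx → Δx = (4.5² − 0²)/(2·0.9) = 11.2 m

Phase 2 (constant speed): v₀ = 4.50 m/s, a = 0 m/s².
Constant speed: t = d/v = 57/4.50 = 12.7 s

Phase 3 (decelerating): v₀ = 4.50 m/s, a = -1.3 m/s².
v = v₀ + at → t = (0 − 4.50) / -1.3 = 3.46 s
v² = v₀² + 2aΔx → Δx = (0² − 4.50²)/(2·-1.3) = 7.79 m
Distance in phase 3 = 7.79 m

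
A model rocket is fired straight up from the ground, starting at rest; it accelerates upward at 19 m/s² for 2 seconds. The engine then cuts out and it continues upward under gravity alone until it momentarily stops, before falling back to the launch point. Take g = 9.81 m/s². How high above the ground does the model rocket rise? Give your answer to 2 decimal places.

111.60 m

Phase 1 (powered ascent): v₀ = 0 m/s, a = 19 m/s².
v = v₀ + at = 0 + (19)(2) = 38.0 m/s
Δx = v₀t + ½at² = 0·2 + 0.5·19·2² = 38.0 m

Phase 2 (coasting upward): v₀ = 38.0 m/s, a = -9.81 m/s².
v = v₀ + at → t = (0 − 38.0) / -9.81 = 3.87 s
v² = v₀² + 2aΔx → Δx = (0² − 38.0²)/(2·-9.81) = 73.6 m
Maximum height = 38.0 + 73.6 = 112 m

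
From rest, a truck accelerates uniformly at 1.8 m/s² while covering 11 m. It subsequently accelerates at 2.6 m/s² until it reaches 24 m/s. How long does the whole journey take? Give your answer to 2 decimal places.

10.31 s

Phase 1 (accelerating): v₀ = 0 m/s, a = 1.8 m/s².
v² = v₀² + 2aΔx = 0² + 2·1.8·11 = 39.6 → v = 6.29 m/s
t = (v − v₀)/a = (6.29 − 0)/1.8 = 3.50 s

Phase 2 (accelerating): v₀ = 6.29 m/s, a = 2.6 m/s².
v = v₀ + at → t = (24 − 6.29) / 2.6 = 6.81 s
v² = v₀² + 2aΔx → Δx = (24² − 6.29²)/(2·2.6) = 103 m
Total time = 3.50 + 6.81 = 10.3 s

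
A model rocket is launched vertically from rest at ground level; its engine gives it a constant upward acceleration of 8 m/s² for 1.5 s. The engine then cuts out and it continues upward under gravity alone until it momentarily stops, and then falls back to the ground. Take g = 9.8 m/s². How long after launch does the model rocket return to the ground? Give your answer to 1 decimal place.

Phase 1 (powered ascent): v₀ = 0 m/s, a = 8 m/s².
v = v₀ + at = 0 + (8)(1.5) = 12.0 m/s
Δx = v₀t + ½at² = 0·1.5 + 0.5·8·1.5² = 9.00 m

Phase 2 (coasting upward): v₀ = 12.0 m/s, a = -9.8 m/s².
v = v₀ + at → t = (0 − 12.0) / -9.8 = 1.22 s
v² = v₀² + 2aΔx → Δx = (0² − 12.0²)/(2·-9.8) = 7.35 m

Phase 3 (free fall): v₀ = 0 m/s, a = -9.8 m/s².
Falls 16.3 m from rest: t = √(2·16.3/9.8) = 1.83 s; v = g·t = 17.9 m/s.
Total time = 1.50 + 1.22 + 1.83 = 4.55 s

4.6 s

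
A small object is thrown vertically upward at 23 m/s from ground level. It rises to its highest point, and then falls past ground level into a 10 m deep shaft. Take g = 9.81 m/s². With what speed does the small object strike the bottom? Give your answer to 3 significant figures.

Phase 1 (rising): v₀ = 23.0 m/s, a = -9.81 m/s².
v = v₀ + at → t = (0 − 23.0) / -9.81 = 2.34 s
v² = v₀² + 2aΔx → Δx = (0² − 23.0²)/(2·-9.81) = 27.0 m

Phase 2 (falling): v₀ = 0 m/s, a = -9.81 m/s².
Falls 37.0 m from rest: t = √(2·37.0/9.81) = 2.75 s; v = g·t = 26.9 m/s.
Final speed = 26.9 m/s

26.9 m/s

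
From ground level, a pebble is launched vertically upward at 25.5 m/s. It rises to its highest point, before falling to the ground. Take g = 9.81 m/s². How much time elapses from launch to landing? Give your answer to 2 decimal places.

Phase 1 (rising): v₀ = 25.5 m/s, a = -9.81 m/s².
v = v₀ + at → t = (0 − 25.5) / -9.81 = 2.60 s
v² = v₀² + 2aΔx → Δx = (0² − 25.5²)/(2·-9.81) = 33.1 m

Phase 2 (falling): v₀ = 0 m/s, a = -9.81 m/s².
Falls 33.1 m from rest: t = √(2·33.1/9.81) = 2.60 s; v = g·t = 25.5 m/s.
Total time = 2.60 + 2.60 = 5.20 s

5.20 s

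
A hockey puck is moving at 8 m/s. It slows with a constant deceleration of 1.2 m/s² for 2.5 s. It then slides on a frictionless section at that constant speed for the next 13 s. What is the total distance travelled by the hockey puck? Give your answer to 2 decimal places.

Phase 1 (decelerating): v₀ = 8.00 m/s, a = -1.2 m/s².
v = v₀ + at = 8.00 + (-1.2)(2.5) = 5.00 m/s
Δx = v₀t + ½at² = 8.00·2.5 + 0.5·-1.2·2.5² = 16.2 m

Phase 2 (constant speed): v₀ = 5.00 m/s, a = 0 m/s².
v = v₀ + at = 5.00 + (0)(13) = 5.00 m/s
Δx = v₀t + ½at² = 5.00·13 + 0.5·0·13² = 65.0 m
Total distance = 16.2 + 65.0 = 81.2 m

81.25 m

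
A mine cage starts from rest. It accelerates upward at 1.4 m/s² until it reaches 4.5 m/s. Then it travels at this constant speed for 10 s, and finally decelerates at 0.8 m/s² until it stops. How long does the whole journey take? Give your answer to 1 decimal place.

Phase 1 (accelerating): v₀ = 0 m/s, a = 1.4 m/s².
v = v₀ + at → t = (4.5 − 0) / 1.4 = 3.21 s
v² = v₀² + 2aΔx → Δx = (4.5² − 0²)/(2·1.4) = 7.23 m

Phase 2 (constant speed): v₀ = 4.50 m/s, a = 0 m/s².
v = v₀ + at = 4.50 + (0)(10) = 4.50 m/s
Δx = v₀t + ½at² = 4.50·10 + 0.5·0·10² = 45.0 m

Phase 3 (decelerating): v₀ = 4.50 m/s, a = -0.8 m/s².
v = v₀ + at → t = (0 − 4.50) / -0.8 = 5.62 s
v² = v₀² + 2aΔx → Δx = (0² − 4.50²)/(2·-0.8) = 12.7 m
Total time = 3.21 + 10.0 + 5.62 = 18.8 s

18.8 s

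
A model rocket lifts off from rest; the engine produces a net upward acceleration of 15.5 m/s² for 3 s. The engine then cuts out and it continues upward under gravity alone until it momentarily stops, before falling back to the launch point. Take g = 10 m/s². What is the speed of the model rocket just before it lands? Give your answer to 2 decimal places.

Phase 1 (powered ascent): v₀ = 0 m/s, a = 15.5 m/s².
v = v₀ + at = 0 + (15.5)(3) = 46.5 m/s
Δx = v₀t + ½at² = 0·3 + 0.5·15.5·3² = 69.8 m

Phase 2 (coasting upward): v₀ = 46.5 m/s, a = -10 m/s².
v = v₀ + at → t = (0 − 46.5) / -10 = 4.65 s
v² = v₀² + 2aΔx → Δx = (0² − 46.5²)/(2·-10) = 108 m

Phase 3 (free fall): v₀ = 0 m/s, a = -10 m/s².
Falls 178 m from rest: t = √(2·178/10) = 5.96 s; v = g·t = 59.6 m/s.
Impact speed = 59.6 m/s

59.64 m/s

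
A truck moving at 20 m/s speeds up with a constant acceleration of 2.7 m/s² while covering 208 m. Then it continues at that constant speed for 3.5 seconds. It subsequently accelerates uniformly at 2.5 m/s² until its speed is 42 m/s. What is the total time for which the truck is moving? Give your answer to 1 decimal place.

Phase 1 (accelerating): v₀ = 20.0 m/s, a = 2.7 m/s².
v² = v₀² + 2aΔx = 20.0² + 2·2.7·208 = 1520 → v = 39.0 m/s
t = (v − v₀)/a = (39.0 − 20.0)/2.7 = 7.05 s

Phase 2 (constant speed): v₀ = 39.0 m/s, a = 0 m/s².
v = v₀ + at = 39.0 + (0)(3.5) = 39.0 m/s
Δx = v₀t + ½at² = 39.0·3.5 + 0.5·0·3.5² = 137 m

Phase 3 (accelerating): v₀ = 39.0 m/s, a = 2.5 m/s².
v = v₀ + at → t = (42 − 39.0) / 2.5 = 1.19 s
v² = v₀² + 2aΔx → Δx = (42² − 39.0²)/(2·2.5) = 48.2 m
Total time = 7.05 + 3.50 + 1.19 = 11.7 s

11.7 s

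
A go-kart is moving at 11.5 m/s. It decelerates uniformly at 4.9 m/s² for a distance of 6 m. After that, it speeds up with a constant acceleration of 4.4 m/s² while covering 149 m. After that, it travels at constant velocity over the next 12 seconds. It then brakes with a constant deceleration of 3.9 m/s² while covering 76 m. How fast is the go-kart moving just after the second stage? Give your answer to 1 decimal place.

37.2 m/s

Phase 1 (decelerating): v₀ = 11.5 m/s, a = -4.9 m/s².
v² = v₀² + 2aΔx = 11.5² + 2·-4.9·6 = 73.4 → v = 8.57 m/s
t = (v − v₀)/a = (8.57 − 11.5)/-4.9 = 0.598 s

Phase 2 (accelerating): v₀ = 8.57 m/s, a = 4.4 m/s².
v² = v₀² + 2aΔx = 8.57² + 2·4.4·149 = 1380 → v = 37.2 m/s
t = (v − v₀)/a = (37.2 − 8.57)/4.4 = 6.51 s
Speed at end of phase 2 = 37.2 m/s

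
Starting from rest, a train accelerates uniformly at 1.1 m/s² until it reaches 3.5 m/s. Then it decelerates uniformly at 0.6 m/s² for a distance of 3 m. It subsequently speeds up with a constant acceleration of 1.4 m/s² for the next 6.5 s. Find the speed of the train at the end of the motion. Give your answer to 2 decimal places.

12.04 m/s

Phase 1 (accelerating): v₀ = 0 m/s, a = 1.1 m/s².
v = v₀ + at → t = (3.5 − 0) / 1.1 = 3.18 s
v² = v₀² + 2aΔx → Δx = (3.5² − 0²)/(2·1.1) = 5.57 m

Phase 2 (decelerating): v₀ = 3.50 m/s, a = -0.6 m/s².
v² = v₀² + 2aΔx = 3.50² + 2·-0.6·3 = 8.65 → v = 2.94 m/s
t = (v − v₀)/a = (2.94 − 3.50)/-0.6 = 0.932 s

Phase 3 (accelerating): v₀ = 2.94 m/s, a = 1.4 m/s².
v = v₀ + at = 2.94 + (1.4)(6.5) = 12.0 m/s
Δx = v₀t + ½at² = 2.94·6.5 + 0.5·1.4·6.5² = 48.7 m
Final speed = 12.0 m/s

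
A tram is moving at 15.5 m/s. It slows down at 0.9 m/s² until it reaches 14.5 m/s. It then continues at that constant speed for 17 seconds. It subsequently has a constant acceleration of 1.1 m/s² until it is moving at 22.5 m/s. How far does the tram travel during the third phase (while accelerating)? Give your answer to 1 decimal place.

Phase 1 (decelerating): v₀ = 15.5 m/s, a = -0.9 m/s².
v = v₀ + at → t = (14.5 − 15.5) / -0.9 = 1.11 s
v² = v₀² + 2aΔx → Δx = (14.5² − 15.5²)/(2·-0.9) = 16.7 m

Phase 2 (constant speed): v₀ = 14.5 m/s, a = 0 m/s².
v = v₀ + at = 14.5 + (0)(17) = 14.5 m/s
Δx = v₀t + ½at² = 14.5·17 + 0.5·0·17² = 246 m

Phase 3 (accelerating): v₀ = 14.5 m/s, a = 1.1 m/s².
v = v₀ + at → t = (22.5 − 14.5) / 1.1 = 7.27 s
v² = v₀² + 2aΔx → Δx = (22.5² − 14.5²)/(2·1.1) = 135 m
Distance in phase 3 = 135 m

134.5 m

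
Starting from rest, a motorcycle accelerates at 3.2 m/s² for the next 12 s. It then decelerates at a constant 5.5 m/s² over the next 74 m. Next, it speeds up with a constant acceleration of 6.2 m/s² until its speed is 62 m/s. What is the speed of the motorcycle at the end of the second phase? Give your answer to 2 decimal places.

25.70 m/s

Phase 1 (accelerating): v₀ = 0 m/s, a = 3.2 m/s².
v = v₀ + at = 0 + (3.2)(12) = 38.4 m/s
Δx = v₀t + ½at² = 0·12 + 0.5·3.2·12² = 230 m

Phase 2 (decelerating): v₀ = 38.4 m/s, a = -5.5 m/s².
v² = v₀² + 2aΔx = 38.4² + 2·-5.5·74 = 661 → v = 25.7 m/s
t = (v − v₀)/a = (25.7 − 38.4)/-5.5 = 2.31 s
Speed at end of phase 2 = 25.7 m/s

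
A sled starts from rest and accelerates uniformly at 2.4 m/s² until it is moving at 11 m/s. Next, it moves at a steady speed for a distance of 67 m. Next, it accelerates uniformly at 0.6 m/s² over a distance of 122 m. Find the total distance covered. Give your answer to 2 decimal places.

Phase 1 (accelerating): v₀ = 0 m/s, a = 2.4 m/s².
v = v₀ + at → t = (11 − 0) / 2.4 = 4.58 s
v² = v₀² + 2aΔx → Δx = (11² − 0²)/(2·2.4) = 25.2 m

Phase 2 (constant speed): v₀ = 11.0 m/s, a = 0 m/s².
Constant speed: t = d/v = 67/11.0 = 6.09 s

Phase 3 (accelerating): v₀ = 11.0 m/s, a = 0.6 m/s².
v² = v₀² + 2aΔx = 11.0² + 2·0.6·122 = 267 → v = 16.4 m/s
t = (v − v₀)/a = (16.4 − 11.0)/0.6 = 8.92 s
Total distance = 25.2 + 67.0 + 122 = 214 m

214.21 m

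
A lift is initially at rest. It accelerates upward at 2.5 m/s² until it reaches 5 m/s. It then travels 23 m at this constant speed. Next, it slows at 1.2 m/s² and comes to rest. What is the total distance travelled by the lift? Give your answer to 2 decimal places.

Phase 1 (accelerating): v₀ = 0 m/s, a = 2.5 m/s².
v = v₀ + at → t = (5 − 0) / 2.5 = 2.00 s
v² = v₀² + 2aΔx → Δx = (5² − 0²)/(2·2.5) = 5.00 m

Phase 2 (constant speed): v₀ = 5.00 m/s, a = 0 m/s².
Constant speed: t = d/v = 23/5.00 = 4.60 s

Phase 3 (decelerating): v₀ = 5.00 m/s, a = -1.2 m/s².
v = v₀ + at → t = (0 − 5.00) / -1.2 = 4.17 s
v² = v₀² + 2aΔx → Δx = (0² − 5.00²)/(2·-1.2) = 10.4 m
Total distance = 5.00 + 23.0 + 10.4 = 38.4 m

38.42 m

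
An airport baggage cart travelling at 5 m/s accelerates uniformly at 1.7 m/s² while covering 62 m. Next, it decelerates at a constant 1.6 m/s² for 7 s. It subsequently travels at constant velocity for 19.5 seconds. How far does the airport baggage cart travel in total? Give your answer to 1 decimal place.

211.3 m

Phase 1 (accelerating): v₀ = 5.00 m/s, a = 1.7 m/s².
v² = v₀² + 2aΔx = 5.00² + 2·1.7·62 = 236 → v = 15.4 m/s
t = (v − v₀)/a = (15.4 − 5.00)/1.7 = 6.09 s

Phase 2 (decelerating): v₀ = 15.4 m/s, a = -1.6 m/s².
v = v₀ + at = 15.4 + (-1.6)(7) = 4.16 m/s
Δx = v₀t + ½at² = 15.4·7 + 0.5·-1.6·7² = 68.3 m

Phase 3 (constant speed): v₀ = 4.16 m/s, a = 0 m/s².
v = v₀ + at = 4.16 + (0)(19.5) = 4.16 m/s
Δx = v₀t + ½at² = 4.16·19.5 + 0.5·0·19.5² = 81.0 m
Total distance = 62.0 + 68.3 + 81.0 = 211 m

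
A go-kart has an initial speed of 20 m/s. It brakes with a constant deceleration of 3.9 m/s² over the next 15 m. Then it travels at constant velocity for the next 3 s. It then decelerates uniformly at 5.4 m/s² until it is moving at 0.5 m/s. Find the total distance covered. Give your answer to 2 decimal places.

Phase 1 (decelerating): v₀ = 20.0 m/s, a = -3.9 m/s².
v² = v₀² + 2aΔx = 20.0² + 2·-3.9·15 = 283 → v = 16.8 m/s
t = (v − v₀)/a = (16.8 − 20.0)/-3.9 = 0.815 s

Phase 2 (constant speed): v₀ = 16.8 m/s, a = 0 m/s².
v = v₀ + at = 16.8 + (0)(3) = 16.8 m/s
Δx = v₀t + ½at² = 16.8·3 + 0.5·0·3² = 50.5 m

Phase 3 (decelerating): v₀ = 16.8 m/s, a = -5.4 m/s².
v = v₀ + at → t = (0.5 − 16.8) / -5.4 = 3.02 s
v² = v₀² + 2aΔx → Δx = (0.5² − 16.8²)/(2·-5.4) = 26.2 m
Total distance = 15.0 + 50.5 + 26.2 = 91.6 m

91.65 m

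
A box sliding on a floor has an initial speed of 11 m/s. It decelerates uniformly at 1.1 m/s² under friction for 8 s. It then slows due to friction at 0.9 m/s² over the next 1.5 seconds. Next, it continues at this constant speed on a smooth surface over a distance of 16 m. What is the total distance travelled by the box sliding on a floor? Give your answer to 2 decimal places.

71.09 m

Phase 1 (decelerating): v₀ = 11.0 m/s, a = -1.1 m/s².
v = v₀ + at = 11.0 + (-1.1)(8) = 2.20 m/s
Δx = v₀t + ½at² = 11.0·8 + 0.5·-1.1·8² = 52.8 m

Phase 2 (decelerating): v₀ = 2.20 m/s, a = -0.9 m/s².
v = v₀ + at = 2.20 + (-0.9)(1.5) = 0.850 m/s
Δx = v₀t + ½at² = 2.20·1.5 + 0.5·-0.9·1.5² = 2.29 m

Phase 3 (constant speed): v₀ = 0.850 m/s, a = 0 m/s².
Constant speed: t = d/v = 16/0.850 = 18.8 s
Total distance = 52.8 + 2.29 + 16.0 = 71.1 m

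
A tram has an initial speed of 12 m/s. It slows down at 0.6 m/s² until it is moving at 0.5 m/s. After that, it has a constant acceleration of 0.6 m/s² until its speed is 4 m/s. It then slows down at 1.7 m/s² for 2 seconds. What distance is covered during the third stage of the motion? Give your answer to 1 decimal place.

Phase 1 (decelerating): v₀ = 12.0 m/s, a = -0.6 m/s².
v = v₀ + at → t = (0.5 − 12.0) / -0.6 = 19.2 s
v² = v₀² + 2aΔx → Δx = (0.5² − 12.0²)/(2·-0.6) = 120 m

Phase 2 (accelerating): v₀ = 0.500 m/s, a = 0.6 m/s².
v = v₀ + at → t = (4 − 0.500) / 0.6 = 5.83 s
v² = v₀² + 2aΔx → Δx = (4² − 0.500²)/(2·0.6) = 13.1 m

Phase 3 (decelerating): v₀ = 4.00 m/s, a = -1.7 m/s².
v = v₀ + at = 4.00 + (-1.7)(2) = 0.600 m/s
Δx = v₀t + ½at² = 4.00·2 + 0.5·-1.7·2² = 4.60 m
Distance in phase 3 = 4.60 m

4.6 m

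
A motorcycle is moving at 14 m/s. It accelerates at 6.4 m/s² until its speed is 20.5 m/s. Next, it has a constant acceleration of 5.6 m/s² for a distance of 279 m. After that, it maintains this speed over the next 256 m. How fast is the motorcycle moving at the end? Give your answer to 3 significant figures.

Phase 1 (accelerating): v₀ = 14.0 m/s, a = 6.4 m/s².
v = v₀ + at → t = (20.5 − 14.0) / 6.4 = 1.02 s
v² = v₀² + 2aΔx → Δx = (20.5² − 14.0²)/(2·6.4) = 17.5 m

Phase 2 (accelerating): v₀ = 20.5 m/s, a = 5.6 m/s².
v² = v₀² + 2aΔx = 20.5² + 2·5.6·279 = 3550 → v = 59.5 m/s
t = (v − v₀)/a = (59.5 − 20.5)/5.6 = 6.97 s

Phase 3 (constant speed): v₀ = 59.5 m/s, a = 0 m/s².
Constant speed: t = d/v = 256/59.5 = 4.30 s
Final speed = 59.5 m/s

59.5 m/s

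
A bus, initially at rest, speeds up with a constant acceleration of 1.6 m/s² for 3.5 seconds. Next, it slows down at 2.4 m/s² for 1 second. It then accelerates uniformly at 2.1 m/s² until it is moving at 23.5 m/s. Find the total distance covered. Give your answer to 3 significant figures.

Phase 1 (accelerating): v₀ = 0 m/s, a = 1.6 m/s².
v = v₀ + at = 0 + (1.6)(3.5) = 5.60 m/s
Δx = v₀t + ½at² = 0·3.5 + 0.5·1.6·3.5² = 9.80 m

Phase 2 (decelerating): v₀ = 5.60 m/s, a = -2.4 m/s².
v = v₀ + at = 5.60 + (-2.4)(1) = 3.20 m/s
Δx = v₀t + ½at² = 5.60·1 + 0.5·-2.4·1² = 4.40 m

Phase 3 (accelerating): v₀ = 3.20 m/s, a = 2.1 m/s².
v = v₀ + at → t = (23.5 − 3.20) / 2.1 = 9.67 s
v² = v₀² + 2aΔx → Δx = (23.5² − 3.20²)/(2·2.1) = 129 m
Total distance = 9.80 + 4.40 + 129 = 143 m

143 m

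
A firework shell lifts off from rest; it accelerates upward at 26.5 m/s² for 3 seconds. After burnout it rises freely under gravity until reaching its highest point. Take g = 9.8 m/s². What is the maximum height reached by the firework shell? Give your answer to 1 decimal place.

441.7 m

Phase 1 (powered ascent): v₀ = 0 m/s, a = 26.5 m/s².
v = v₀ + at = 0 + (26.5)(3) = 79.5 m/s
Δx = v₀t + ½at² = 0·3 + 0.5·26.5·3² = 119 m

Phase 2 (coasting upward): v₀ = 79.5 m/s, a = -9.8 m/s².
v = v₀ + at → t = (0 − 79.5) / -9.8 = 8.11 s
v² = v₀² + 2aΔx → Δx = (0² − 79.5²)/(2·-9.8) = 322 m
Maximum height = 119 + 322 = 442 m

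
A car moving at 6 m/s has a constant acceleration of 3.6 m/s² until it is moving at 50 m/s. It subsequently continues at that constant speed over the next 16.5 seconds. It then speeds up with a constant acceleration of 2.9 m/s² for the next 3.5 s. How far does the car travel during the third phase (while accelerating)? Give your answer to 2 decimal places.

Phase 1 (accelerating): v₀ = 6.00 m/s, a = 3.6 m/s².
v = v₀ + at → t = (50 − 6.00) / 3.6 = 12.2 s
v² = v₀² + 2aΔx → Δx = (50² − 6.00²)/(2·3.6) = 342 m

Phase 2 (constant speed): v₀ = 50.0 m/s, a = 0 m/s².
v = v₀ + at = 50.0 + (0)(16.5) = 50.0 m/s
Δx = v₀t + ½at² = 50.0·16.5 + 0.5·0·16.5² = 825 m

Phase 3 (accelerating): v₀ = 50.0 m/s, a = 2.9 m/s².
v = v₀ + at = 50.0 + (2.9)(3.5) = 60.1 m/s
Δx = v₀t + ½at² = 50.0·3.5 + 0.5·2.9·3.5² = 193 m
Distance in phase 3 = 193 m

192.76 m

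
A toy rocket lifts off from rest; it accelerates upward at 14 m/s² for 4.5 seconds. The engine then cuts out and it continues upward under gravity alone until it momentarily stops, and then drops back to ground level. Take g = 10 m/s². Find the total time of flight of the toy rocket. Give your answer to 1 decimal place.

Phase 1 (powered ascent): v₀ = 0 m/s, a = 14 m/s².
v = v₀ + at = 0 + (14)(4.5) = 63.0 m/s
Δx = v₀t + ½at² = 0·4.5 + 0.5·14·4.5² = 142 m

Phase 2 (coasting upward): v₀ = 63.0 m/s, a = -10 m/s².
v = v₀ + at → t = (0 − 63.0) / -10 = 6.30 s
v² = v₀² + 2aΔx → Δx = (0² − 63.0²)/(2·-10) = 198 m

Phase 3 (free fall): v₀ = 0 m/s, a = -10 m/s².
Falls 340 m from rest: t = √(2·340/10) = 8.25 s; v = g·t = 82.5 m/s.
Total time = 4.50 + 6.30 + 8.25 = 19.0 s

19.0 s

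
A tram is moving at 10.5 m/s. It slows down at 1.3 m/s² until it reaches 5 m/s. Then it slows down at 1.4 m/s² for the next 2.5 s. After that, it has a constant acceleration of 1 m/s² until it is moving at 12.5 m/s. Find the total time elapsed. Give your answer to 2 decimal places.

17.73 s

Phase 1 (decelerating): v₀ = 10.5 m/s, a = -1.3 m/s².
v = v₀ + at → t = (5 − 10.5) / -1.3 = 4.23 s
v² = v₀² + 2aΔx → Δx = (5² − 10.5²)/(2·-1.3) = 32.8 m

Phase 2 (decelerating): v₀ = 5.00 m/s, a = -1.4 m/s².
v = v₀ + at = 5.00 + (-1.4)(2.5) = 1.50 m/s
Δx = v₀t + ½at² = 5.00·2.5 + 0.5·-1.4·2.5² = 8.12 m

Phase 3 (accelerating): v₀ = 1.50 m/s, a = 1 m/s².
v = v₀ + at → t = (12.5 − 1.50) / 1 = 11.0 s
v² = v₀² + 2aΔx → Δx = (12.5² − 1.50²)/(2·1) = 77.0 m
Total time = 4.23 + 2.50 + 11.0 = 17.7 s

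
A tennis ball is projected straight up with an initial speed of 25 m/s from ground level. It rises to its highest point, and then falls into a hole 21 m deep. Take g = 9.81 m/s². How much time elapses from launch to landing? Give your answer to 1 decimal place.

5.8 s

Phase 1 (rising): v₀ = 25.0 m/s, a = -9.81 m/s².
v = v₀ + at → t = (0 − 25.0) / -9.81 = 2.55 s
v² = v₀² + 2aΔx → Δx = (0² − 25.0²)/(2·-9.81) = 31.9 m

Phase 2 (falling): v₀ = 0 m/s, a = -9.81 m/s².
Falls 52.9 m from rest: t = √(2·52.9/9.81) = 3.28 s; v = g·t = 32.2 m/s.
Total time = 2.55 + 3.28 = 5.83 s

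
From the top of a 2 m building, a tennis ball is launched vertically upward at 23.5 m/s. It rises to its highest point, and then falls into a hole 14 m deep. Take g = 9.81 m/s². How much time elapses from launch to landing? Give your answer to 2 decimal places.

5.40 s

Phase 1 (rising): v₀ = 23.5 m/s, a = -9.81 m/s².
v = v₀ + at → t = (0 − 23.5) / -9.81 = 2.40 s
v² = v₀² + 2aΔx → Δx = (0² − 23.5²)/(2·-9.81) = 28.1 m

Phase 2 (falling): v₀ = 0 m/s, a = -9.81 m/s².
Falls 44.1 m from rest: t = √(2·44.1/9.81) = 3.00 s; v = g·t = 29.4 m/s.
Total time = 2.40 + 3.00 = 5.40 s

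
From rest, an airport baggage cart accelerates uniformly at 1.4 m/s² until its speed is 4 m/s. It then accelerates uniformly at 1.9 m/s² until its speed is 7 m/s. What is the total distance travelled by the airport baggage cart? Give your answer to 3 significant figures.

14.4 m

Phase 1 (accelerating): v₀ = 0 m/s, a = 1.4 m/s².
v = v₀ + at → t = (4 − 0) / 1.4 = 2.86 s
v² = v₀² + 2aΔx → Δx = (4² − 0²)/(2·1.4) = 5.71 m

Phase 2 (accelerating): v₀ = 4.00 m/s, a = 1.9 m/s².
v = v₀ + at → t = (7 − 4.00) / 1.9 = 1.58 s
v² = v₀² + 2aΔx → Δx = (7² − 4.00²)/(2·1.9) = 8.68 m
Total distance = 5.71 + 8.68 = 14.4 m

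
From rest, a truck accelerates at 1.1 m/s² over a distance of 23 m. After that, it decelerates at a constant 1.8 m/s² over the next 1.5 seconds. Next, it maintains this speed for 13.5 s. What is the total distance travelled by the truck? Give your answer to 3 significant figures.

Phase 1 (accelerating): v₀ = 0 m/s, a = 1.1 m/s².
v² = v₀² + 2aΔx = 0² + 2·1.1·23 = 50.6 → v = 7.11 m/s
t = (v − v₀)/a = (7.11 − 0)/1.1 = 6.47 s

Phase 2 (decelerating): v₀ = 7.11 m/s, a = -1.8 m/s².
v = v₀ + at = 7.11 + (-1.8)(1.5) = 4.41 m/s
Δx = v₀t + ½at² = 7.11·1.5 + 0.5·-1.8·1.5² = 8.65 m

Phase 3 (constant speed): v₀ = 4.41 m/s, a = 0 m/s².
v = v₀ + at = 4.41 + (0)(13.5) = 4.41 m/s
Δx = v₀t + ½at² = 4.41·13.5 + 0.5·0·13.5² = 59.6 m
Total distance = 23.0 + 8.65 + 59.6 = 91.2 m

91.2 m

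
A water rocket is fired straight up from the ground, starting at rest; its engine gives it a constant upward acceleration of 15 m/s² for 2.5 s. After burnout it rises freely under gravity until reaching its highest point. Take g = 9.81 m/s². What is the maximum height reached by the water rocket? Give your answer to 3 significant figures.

Phase 1 (powered ascent): v₀ = 0 m/s, a = 15 m/s².
v = v₀ + at = 0 + (15)(2.5) = 37.5 m/s
Δx = v₀t + ½at² = 0·2.5 + 0.5·15·2.5² = 46.9 m

Phase 2 (coasting upward): v₀ = 37.5 m/s, a = -9.81 m/s².
v = v₀ + at → t = (0 − 37.5) / -9.81 = 3.82 s
v² = v₀² + 2aΔx → Δx = (0² − 37.5²)/(2·-9.81) = 71.7 m
Maximum height = 46.9 + 71.7 = 119 m

119 m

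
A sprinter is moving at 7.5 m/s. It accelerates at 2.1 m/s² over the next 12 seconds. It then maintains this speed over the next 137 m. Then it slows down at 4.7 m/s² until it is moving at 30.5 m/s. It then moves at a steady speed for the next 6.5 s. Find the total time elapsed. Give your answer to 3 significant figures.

23.2 s

Phase 1 (accelerating): v₀ = 7.50 m/s, a = 2.1 m/s².
v = v₀ + at = 7.50 + (2.1)(12) = 32.7 m/s
Δx = v₀t + ½at² = 7.50·12 + 0.5·2.1·12² = 241 m

Phase 2 (constant speed): v₀ = 32.7 m/s, a = 0 m/s².
Constant speed: t = d/v = 137/32.7 = 4.19 s

Phase 3 (decelerating): v₀ = 32.7 m/s, a = -4.7 m/s².
v = v₀ + at → t = (30.5 − 32.7) / -4.7 = 0.468 s
v² = v₀² + 2aΔx → Δx = (30.5² − 32.7²)/(2·-4.7) = 14.8 m

Phase 4 (constant speed): v₀ = 30.5 m/s, a = 0 m/s².
v = v₀ + at = 30.5 + (0)(6.5) = 30.5 m/s
Δx = v₀t + ½at² = 30.5·6.5 + 0.5·0·6.5² = 198 m
Total time = 12.0 + 4.19 + 0.468 + 6.50 = 23.2 s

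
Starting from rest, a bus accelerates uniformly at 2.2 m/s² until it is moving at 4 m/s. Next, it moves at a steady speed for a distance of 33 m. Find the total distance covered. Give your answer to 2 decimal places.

Phase 1 (accelerating): v₀ = 0 m/s, a = 2.2 m/s².
v = v₀ + at → t = (4 − 0) / 2.2 = 1.82 s
v² = v₀² + 2aΔx → Δx = (4² − 0²)/(2·2.2) = 3.64 m

Phase 2 (constant speed): v₀ = 4.00 m/s, a = 0 m/s².
Constant speed: t = d/v = 33/4.00 = 8.25 s
Total distance = 3.64 + 33.0 = 36.6 m

36.64 m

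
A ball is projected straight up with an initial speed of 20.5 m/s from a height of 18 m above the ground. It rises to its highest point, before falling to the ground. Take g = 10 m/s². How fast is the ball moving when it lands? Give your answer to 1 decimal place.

27.9 m/s

Phase 1 (rising): v₀ = 20.5 m/s, a = -10 m/s².
v = v₀ + at → t = (0 − 20.5) / -10 = 2.05 s
v² = v₀² + 2aΔx → Δx = (0² − 20.5²)/(2·-10) = 21.0 m

Phase 2 (falling): v₀ = 0 m/s, a = -10 m/s².
Falls 39.0 m from rest: t = √(2·39.0/10) = 2.79 s; v = g·t = 27.9 m/s.
Final speed = 27.9 m/s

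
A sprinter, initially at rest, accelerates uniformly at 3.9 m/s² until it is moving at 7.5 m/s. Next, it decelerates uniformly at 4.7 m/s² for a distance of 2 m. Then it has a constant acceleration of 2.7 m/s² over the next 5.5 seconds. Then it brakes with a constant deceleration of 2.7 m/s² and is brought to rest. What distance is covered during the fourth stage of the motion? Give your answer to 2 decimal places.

Phase 1 (accelerating): v₀ = 0 m/s, a = 3.9 m/s².
v = v₀ + at → t = (7.5 − 0) / 3.9 = 1.92 s
v² = v₀² + 2aΔx → Δx = (7.5² − 0²)/(2·3.9) = 7.21 m

Phase 2 (decelerating): v₀ = 7.50 m/s, a = -4.7 m/s².
v² = v₀² + 2aΔx = 7.50² + 2·-4.7·2 = 37.5 → v = 6.12 m/s
t = (v − v₀)/a = (6.12 − 7.50)/-4.7 = 0.294 s

Phase 3 (accelerating): v₀ = 6.12 m/s, a = 2.7 m/s².
v = v₀ + at = 6.12 + (2.7)(5.5) = 21.0 m/s
Δx = v₀t + ½at² = 6.12·5.5 + 0.5·2.7·5.5² = 74.5 m

Phase 4 (decelerating): v₀ = 21.0 m/s, a = -2.7 m/s².
v = v₀ + at → t = (0 − 21.0) / -2.7 = 7.77 s
v² = v₀² + 2aΔx → Δx = (0² − 21.0²)/(2·-2.7) = 81.4 m
Distance in phase 4 = 81.4 m

81.43 m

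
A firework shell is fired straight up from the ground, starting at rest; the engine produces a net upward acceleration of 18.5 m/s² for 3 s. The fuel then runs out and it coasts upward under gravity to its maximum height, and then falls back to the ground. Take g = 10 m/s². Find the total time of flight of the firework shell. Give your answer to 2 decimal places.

15.44 s

Phase 1 (powered ascent): v₀ = 0 m/s, a = 18.5 m/s².
v = v₀ + at = 0 + (18.5)(3) = 55.5 m/s
Δx = v₀t + ½at² = 0·3 + 0.5·18.5·3² = 83.2 m

Phase 2 (coasting upward): v₀ = 55.5 m/s, a = -10 m/s².
v = v₀ + at → t = (0 − 55.5) / -10 = 5.55 s
v² = v₀² + 2aΔx → Δx = (0² − 55.5²)/(2·-10) = 154 m

Phase 3 (free fall): v₀ = 0 m/s, a = -10 m/s².
Falls 237 m from rest: t = √(2·237/10) = 6.89 s; v = g·t = 68.9 m/s.
Total time = 3.00 + 5.55 + 6.89 = 15.4 s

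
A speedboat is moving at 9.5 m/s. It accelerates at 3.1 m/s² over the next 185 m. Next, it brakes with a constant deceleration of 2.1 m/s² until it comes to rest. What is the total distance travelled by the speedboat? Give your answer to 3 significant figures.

480 m

Phase 1 (accelerating): v₀ = 9.50 m/s, a = 3.1 m/s².
v² = v₀² + 2aΔx = 9.50² + 2·3.1·185 = 1240 → v = 35.2 m/s
t = (v − v₀)/a = (35.2 − 9.50)/3.1 = 8.28 s

Phase 2 (decelerating): v₀ = 35.2 m/s, a = -2.1 m/s².
v = v₀ + at → t = (0 − 35.2) / -2.1 = 16.7 s
v² = v₀² + 2aΔx → Δx = (0² − 35.2²)/(2·-2.1) = 295 m
Total distance = 185 + 295 = 480 m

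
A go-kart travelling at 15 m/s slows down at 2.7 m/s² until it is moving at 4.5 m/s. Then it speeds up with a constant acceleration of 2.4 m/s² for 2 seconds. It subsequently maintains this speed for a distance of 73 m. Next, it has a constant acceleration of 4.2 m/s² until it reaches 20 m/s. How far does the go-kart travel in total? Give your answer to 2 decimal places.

162.04 m

Phase 1 (decelerating): v₀ = 15.0 m/s, a = -2.7 m/s².
v = v₀ + at → t = (4.5 − 15.0) / -2.7 = 3.89 s
v² = v₀² + 2aΔx → Δx = (4.5² − 15.0²)/(2·-2.7) = 37.9 m

Phase 2 (accelerating): v₀ = 4.50 m/s, a = 2.4 m/s².
v = v₀ + at = 4.50 + (2.4)(2) = 9.30 m/s
Δx = v₀t + ½at² = 4.50·2 + 0.5·2.4·2² = 13.8 m

Phase 3 (constant speed): v₀ = 9.30 m/s, a = 0 m/s².
Constant speed: t = d/v = 73/9.30 = 7.85 s

Phase 4 (accelerating): v₀ = 9.30 m/s, a = 4.2 m/s².
v = v₀ + at → t = (20 − 9.30) / 4.2 = 2.55 s
v² = v₀² + 2aΔx → Δx = (20² − 9.30²)/(2·4.2) = 37.3 m
Total distance = 37.9 + 13.8 + 73.0 + 37.3 = 162 m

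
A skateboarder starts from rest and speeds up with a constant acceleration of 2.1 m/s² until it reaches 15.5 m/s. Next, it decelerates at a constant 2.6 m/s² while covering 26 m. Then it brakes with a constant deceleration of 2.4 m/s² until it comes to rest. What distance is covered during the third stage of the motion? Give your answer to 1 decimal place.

Phase 1 (accelerating): v₀ = 0 m/s, a = 2.1 m/s².
v = v₀ + at → t = (15.5 − 0) / 2.1 = 7.38 s
v² = v₀² + 2aΔx → Δx = (15.5² − 0²)/(2·2.1) = 57.2 m

Phase 2 (decelerating): v₀ = 15.5 m/s, a = -2.6 m/s².
v² = v₀² + 2aΔx = 15.5² + 2·-2.6·26 = 105 → v = 10.2 m/s
t = (v − v₀)/a = (10.2 − 15.5)/-2.6 = 2.02 s

Phase 3 (decelerating): v₀ = 10.2 m/s, a = -2.4 m/s².
v = v₀ + at → t = (0 − 10.2) / -2.4 = 4.27 s
v² = v₀² + 2aΔx → Δx = (0² − 10.2²)/(2·-2.4) = 21.9 m
Distance in phase 3 = 21.9 m

21.9 m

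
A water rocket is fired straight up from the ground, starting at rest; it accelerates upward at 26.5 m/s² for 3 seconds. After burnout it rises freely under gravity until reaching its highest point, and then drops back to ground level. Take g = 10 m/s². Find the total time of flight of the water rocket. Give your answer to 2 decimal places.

Phase 1 (powered ascent): v₀ = 0 m/s, a = 26.5 m/s².
v = v₀ + at = 0 + (26.5)(3) = 79.5 m/s
Δx = v₀t + ½at² = 0·3 + 0.5·26.5·3² = 119 m

Phase 2 (coasting upward): v₀ = 79.5 m/s, a = -10 m/s².
v = v₀ + at → t = (0 − 79.5) / -10 = 7.95 s
v² = v₀² + 2aΔx → Δx = (0² − 79.5²)/(2·-10) = 316 m

Phase 3 (free fall): v₀ = 0 m/s, a = -10 m/s².
Falls 435 m from rest: t = √(2·435/10) = 9.33 s; v = g·t = 93.3 m/s.
Total time = 3.00 + 7.95 + 9.33 = 20.3 s

20.28 s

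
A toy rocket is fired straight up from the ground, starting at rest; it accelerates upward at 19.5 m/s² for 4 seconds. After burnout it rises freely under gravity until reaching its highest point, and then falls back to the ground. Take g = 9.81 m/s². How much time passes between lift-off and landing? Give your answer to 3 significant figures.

Phase 1 (powered ascent): v₀ = 0 m/s, a = 19.5 m/s².
v = v₀ + at = 0 + (19.5)(4) = 78.0 m/s
Δx = v₀t + ½at² = 0·4 + 0.5·19.5·4² = 156 m

Phase 2 (coasting upward): v₀ = 78.0 m/s, a = -9.81 m/s².
v = v₀ + at → t = (0 − 78.0) / -9.81 = 7.95 s
v² = v₀² + 2aΔx → Δx = (0² − 78.0²)/(2·-9.81) = 310 m

Phase 3 (free fall): v₀ = 0 m/s, a = -9.81 m/s².
Falls 466 m from rest: t = √(2·466/9.81) = 9.75 s; v = g·t = 95.6 m/s.
Total time = 4.00 + 7.95 + 9.75 = 21.7 s

21.7 s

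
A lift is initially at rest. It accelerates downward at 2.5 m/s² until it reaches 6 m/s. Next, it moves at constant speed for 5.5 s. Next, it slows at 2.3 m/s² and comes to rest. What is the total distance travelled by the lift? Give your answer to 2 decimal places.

Phase 1 (accelerating): v₀ = 0 m/s, a = 2.5 m/s².
v = v₀ + at → t = (6 − 0) / 2.5 = 2.40 s
v² = v₀² + 2aΔx → Δx = (6² − 0²)/(2·2.5) = 7.20 m

Phase 2 (constant speed): v₀ = 6.00 m/s, a = 0 m/s².
v = v₀ + at = 6.00 + (0)(5.5) = 6.00 m/s
Δx = v₀t + ½at² = 6.00·5.5 + 0.5·0·5.5² = 33.0 m

Phase 3 (decelerating): v₀ = 6.00 m/s, a = -2.3 m/s².
v = v₀ + at → t = (0 − 6.00) / -2.3 = 2.61 s
v² = v₀² + 2aΔx → Δx = (0² − 6.00²)/(2·-2.3) = 7.83 m
Total distance = 7.20 + 33.0 + 7.83 = 48.0 m

48.03 m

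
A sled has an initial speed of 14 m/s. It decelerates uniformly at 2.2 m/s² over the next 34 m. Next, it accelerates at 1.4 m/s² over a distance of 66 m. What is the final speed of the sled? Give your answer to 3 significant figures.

Phase 1 (decelerating): v₀ = 14.0 m/s, a = -2.2 m/s².
v² = v₀² + 2aΔx = 14.0² + 2·-2.2·34 = 46.4 → v = 6.81 m/s
t = (v − v₀)/a = (6.81 − 14.0)/-2.2 = 3.27 s

Phase 2 (accelerating): v₀ = 6.81 m/s, a = 1.4 m/s².
v² = v₀² + 2aΔx = 6.81² + 2·1.4·66 = 231 → v = 15.2 m/s
t = (v − v₀)/a = (15.2 − 6.81)/1.4 = 6.00 s
Final speed = 15.2 m/s

15.2 m/s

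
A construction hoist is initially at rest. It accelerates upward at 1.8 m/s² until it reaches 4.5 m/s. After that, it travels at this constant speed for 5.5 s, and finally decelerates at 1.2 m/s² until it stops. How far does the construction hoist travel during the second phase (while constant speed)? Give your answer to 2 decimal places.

24.75 m

Phase 1 (accelerating): v₀ = 0 m/s, a = 1.8 m/s².
v = v₀ + at → t = (4.5 − 0) / 1.8 = 2.50 s
v² = v₀² + 2aΔx → Δx = (4.5² − 0²)/(2·1.8) = 5.62 m

Phase 2 (constant speed): v₀ = 4.50 m/s, a = 0 m/s².
v = v₀ + at = 4.50 + (0)(5.5) = 4.50 m/s
Δx = v₀t + ½at² = 4.50·5.5 + 0.5·0·5.5² = 24.8 m
Distance in phase 2 = 24.8 m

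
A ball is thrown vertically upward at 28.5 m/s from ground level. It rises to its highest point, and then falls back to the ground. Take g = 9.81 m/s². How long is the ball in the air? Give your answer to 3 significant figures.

Phase 1 (rising): v₀ = 28.5 m/s, a = -9.81 m/s².
v = v₀ + at → t = (0 − 28.5) / -9.81 = 2.91 s
v² = v₀² + 2aΔx → Δx = (0² − 28.5²)/(2·-9.81) = 41.4 m

Phase 2 (falling): v₀ = 0 m/s, a = -9.81 m/s².
Falls 41.4 m from rest: t = √(2·41.4/9.81) = 2.91 s; v = g·t = 28.5 m/s.
Total time = 2.91 + 2.91 = 5.81 s

5.81 s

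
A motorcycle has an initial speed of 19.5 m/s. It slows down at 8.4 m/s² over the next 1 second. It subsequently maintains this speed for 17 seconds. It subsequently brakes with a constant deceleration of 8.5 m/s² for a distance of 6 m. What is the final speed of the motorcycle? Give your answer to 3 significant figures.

Phase 1 (decelerating): v₀ = 19.5 m/s, a = -8.4 m/s².
v = v₀ + at = 19.5 + (-8.4)(1) = 11.1 m/s
Δx = v₀t + ½at² = 19.5·1 + 0.5·-8.4·1² = 15.3 m

Phase 2 (constant speed): v₀ = 11.1 m/s, a = 0 m/s².
v = v₀ + at = 11.1 + (0)(17) = 11.1 m/s
Δx = v₀t + ½at² = 11.1·17 + 0.5·0·17² = 189 m

Phase 3 (decelerating): v₀ = 11.1 m/s, a = -8.5 m/s².
v² = v₀² + 2aΔx = 11.1² + 2·-8.5·6 = 21.2 → v = 4.61 m/s
t = (v − v₀)/a = (4.61 − 11.1)/-8.5 = 0.764 s
Final speed = 4.61 m/s

4.61 m/s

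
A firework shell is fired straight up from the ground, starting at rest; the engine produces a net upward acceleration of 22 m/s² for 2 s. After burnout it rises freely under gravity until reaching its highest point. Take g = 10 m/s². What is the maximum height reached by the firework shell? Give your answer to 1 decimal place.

140.8 m

Phase 1 (powered ascent): v₀ = 0 m/s, a = 22 m/s².
v = v₀ + at = 0 + (22)(2) = 44.0 m/s
Δx = v₀t + ½at² = 0·2 + 0.5·22·2² = 44.0 m

Phase 2 (coasting upward): v₀ = 44.0 m/s, a = -10 m/s².
v = v₀ + at → t = (0 − 44.0) / -10 = 4.40 s
v² = v₀² + 2aΔx → Δx = (0² − 44.0²)/(2·-10) = 96.8 m
Maximum height = 44.0 + 96.8 = 141 m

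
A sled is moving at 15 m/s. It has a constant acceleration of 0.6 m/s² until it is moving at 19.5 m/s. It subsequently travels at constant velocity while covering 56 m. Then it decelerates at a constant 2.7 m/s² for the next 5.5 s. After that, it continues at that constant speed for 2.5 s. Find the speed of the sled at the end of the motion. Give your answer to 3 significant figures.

4.65 m/s

Phase 1 (accelerating): v₀ = 15.0 m/s, a = 0.6 m/s².
v = v₀ + at → t = (19.5 − 15.0) / 0.6 = 7.50 s
v² = v₀² + 2aΔx → Δx = (19.5² − 15.0²)/(2·0.6) = 129 m

Phase 2 (constant speed): v₀ = 19.5 m/s, a = 0 m/s².
Constant speed: t = d/v = 56/19.5 = 2.87 s

Phase 3 (decelerating): v₀ = 19.5 m/s, a = -2.7 m/s².
v = v₀ + at = 19.5 + (-2.7)(5.5) = 4.65 m/s
Δx = v₀t + ½at² = 19.5·5.5 + 0.5·-2.7·5.5² = 66.4 m

Phase 4 (constant speed): v₀ = 4.65 m/s, a = 0 m/s².
v = v₀ + at = 4.65 + (0)(2.5) = 4.65 m/s
Δx = v₀t + ½at² = 4.65·2.5 + 0.5·0·2.5² = 11.6 m
Final speed = 4.65 m/s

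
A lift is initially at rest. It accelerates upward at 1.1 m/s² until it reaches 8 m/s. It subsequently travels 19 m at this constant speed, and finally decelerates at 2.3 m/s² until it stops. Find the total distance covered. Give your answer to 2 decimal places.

62.00 m

Phase 1 (accelerating): v₀ = 0 m/s, a = 1.1 m/s².
v = v₀ + at → t = (8 − 0) / 1.1 = 7.27 s
v² = v₀² + 2aΔx → Δx = (8² − 0²)/(2·1.1) = 29.1 m

Phase 2 (constant speed): v₀ = 8.00 m/s, a = 0 m/s².
Constant speed: t = d/v = 19/8.00 = 2.38 s

Phase 3 (decelerating): v₀ = 8.00 m/s, a = -2.3 m/s².
v = v₀ + at → t = (0 − 8.00) / -2.3 = 3.48 s
v² = v₀² + 2aΔx → Δx = (0² − 8.00²)/(2·-2.3) = 13.9 m
Total distance = 29.1 + 19.0 + 13.9 = 62.0 m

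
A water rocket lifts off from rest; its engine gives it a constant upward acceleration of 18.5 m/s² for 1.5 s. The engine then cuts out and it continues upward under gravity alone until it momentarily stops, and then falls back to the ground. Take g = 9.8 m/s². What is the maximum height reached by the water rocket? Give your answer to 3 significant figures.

60.1 m

Phase 1 (powered ascent): v₀ = 0 m/s, a = 18.5 m/s².
v = v₀ + at = 0 + (18.5)(1.5) = 27.8 m/s
Δx = v₀t + ½at² = 0·1.5 + 0.5·18.5·1.5² = 20.8 m

Phase 2 (coasting upward): v₀ = 27.8 m/s, a = -9.8 m/s².
v = v₀ + at → t = (0 − 27.8) / -9.8 = 2.83 s
v² = v₀² + 2aΔx → Δx = (0² − 27.8²)/(2·-9.8) = 39.3 m
Maximum height = 20.8 + 39.3 = 60.1 m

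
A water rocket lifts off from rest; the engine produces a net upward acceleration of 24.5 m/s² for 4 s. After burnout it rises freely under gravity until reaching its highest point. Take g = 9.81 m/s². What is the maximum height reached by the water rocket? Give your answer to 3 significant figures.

Phase 1 (powered ascent): v₀ = 0 m/s, a = 24.5 m/s².
v = v₀ + at = 0 + (24.5)(4) = 98.0 m/s
Δx = v₀t + ½at² = 0·4 + 0.5·24.5·4² = 196 m

Phase 2 (coasting upward): v₀ = 98.0 m/s, a = -9.81 m/s².
v = v₀ + at → t = (0 − 98.0) / -9.81 = 9.99 s
v² = v₀² + 2aΔx → Δx = (0² − 98.0²)/(2·-9.81) = 490 m
Maximum height = 196 + 490 = 686 m

686 m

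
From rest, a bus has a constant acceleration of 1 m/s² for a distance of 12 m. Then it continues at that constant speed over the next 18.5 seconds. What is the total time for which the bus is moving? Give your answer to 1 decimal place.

23.4 s

Phase 1 (accelerating): v₀ = 0 m/s, a = 1 m/s².
v² = v₀² + 2aΔx = 0² + 2·1·12 = 24.0 → v = 4.90 m/s
t = (v − v₀)/a = (4.90 − 0)/1 = 4.90 s

Phase 2 (constant speed): v₀ = 4.90 m/s, a = 0 m/s².
v = v₀ + at = 4.90 + (0)(18.5) = 4.90 m/s
Δx = v₀t + ½at² = 4.90·18.5 + 0.5·0·18.5² = 90.6 m
Total time = 4.90 + 18.5 = 23.4 s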